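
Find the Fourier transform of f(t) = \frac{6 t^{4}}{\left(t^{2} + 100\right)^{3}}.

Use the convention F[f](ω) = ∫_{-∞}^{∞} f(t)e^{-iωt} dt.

F(ω) = \frac{3 \pi \left(100 \omega^{2} - 50 \left|{\omega}\right| + 3\right) e^{- 10 \left|{\omega}\right|}}{40}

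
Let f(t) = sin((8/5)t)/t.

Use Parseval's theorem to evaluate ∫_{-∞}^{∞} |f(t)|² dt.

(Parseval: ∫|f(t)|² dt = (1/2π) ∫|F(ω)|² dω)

∫|f(t)|² dt = \frac{8 \pi}{5}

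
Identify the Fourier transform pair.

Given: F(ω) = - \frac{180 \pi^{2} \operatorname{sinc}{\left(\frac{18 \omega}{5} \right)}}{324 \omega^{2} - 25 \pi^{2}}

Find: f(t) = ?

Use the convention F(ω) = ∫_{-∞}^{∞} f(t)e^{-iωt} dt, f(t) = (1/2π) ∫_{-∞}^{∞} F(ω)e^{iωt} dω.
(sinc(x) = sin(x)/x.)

f(t) = 2 \left(\begin{cases} \cos^{2}{\left(\frac{5 \pi t}{36} \right)} & \text{for}\: \left|{t}\right| < \frac{18}{5} \\0 & \text{otherwise} \end{cases}\right)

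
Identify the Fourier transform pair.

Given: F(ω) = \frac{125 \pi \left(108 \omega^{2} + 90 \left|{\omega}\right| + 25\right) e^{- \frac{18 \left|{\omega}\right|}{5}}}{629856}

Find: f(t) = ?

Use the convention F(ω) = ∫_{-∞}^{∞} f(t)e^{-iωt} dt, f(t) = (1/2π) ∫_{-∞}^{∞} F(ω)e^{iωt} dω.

f(t) = \frac{8}{\left(t^{2} + \frac{324}{25}\right)^{3}}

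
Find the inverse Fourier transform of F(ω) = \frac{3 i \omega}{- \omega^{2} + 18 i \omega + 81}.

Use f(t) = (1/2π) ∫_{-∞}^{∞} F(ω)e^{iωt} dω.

f(t) = 3 \left(1 - 9 t\right) e^{- 9 t} u\left(t\right)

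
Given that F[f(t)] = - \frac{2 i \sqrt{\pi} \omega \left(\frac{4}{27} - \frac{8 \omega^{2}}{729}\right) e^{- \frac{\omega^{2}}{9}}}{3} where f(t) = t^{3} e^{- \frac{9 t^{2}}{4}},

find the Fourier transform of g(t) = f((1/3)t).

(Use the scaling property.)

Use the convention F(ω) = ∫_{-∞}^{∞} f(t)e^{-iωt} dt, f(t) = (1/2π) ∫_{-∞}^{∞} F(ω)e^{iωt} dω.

F[g](ω) = \frac{8 i \sqrt{\pi} \omega \left(2 \omega^{2} - 3\right) e^{- \omega^{2}}}{27}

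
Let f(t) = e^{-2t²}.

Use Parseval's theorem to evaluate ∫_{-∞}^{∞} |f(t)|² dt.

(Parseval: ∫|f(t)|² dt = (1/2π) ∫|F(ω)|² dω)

∫|f(t)|² dt = \frac{\sqrt{\pi}}{2}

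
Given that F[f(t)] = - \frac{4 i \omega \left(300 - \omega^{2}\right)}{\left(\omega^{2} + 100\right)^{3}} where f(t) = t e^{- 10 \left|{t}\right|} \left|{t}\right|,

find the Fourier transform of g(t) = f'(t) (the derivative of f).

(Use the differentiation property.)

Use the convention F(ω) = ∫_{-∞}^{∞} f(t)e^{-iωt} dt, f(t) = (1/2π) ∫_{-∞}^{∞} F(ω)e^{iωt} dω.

F[g](ω) = \frac{4 \omega^{2} \left(300 - \omega^{2}\right)}{\left(\omega^{2} + 100\right)^{3}}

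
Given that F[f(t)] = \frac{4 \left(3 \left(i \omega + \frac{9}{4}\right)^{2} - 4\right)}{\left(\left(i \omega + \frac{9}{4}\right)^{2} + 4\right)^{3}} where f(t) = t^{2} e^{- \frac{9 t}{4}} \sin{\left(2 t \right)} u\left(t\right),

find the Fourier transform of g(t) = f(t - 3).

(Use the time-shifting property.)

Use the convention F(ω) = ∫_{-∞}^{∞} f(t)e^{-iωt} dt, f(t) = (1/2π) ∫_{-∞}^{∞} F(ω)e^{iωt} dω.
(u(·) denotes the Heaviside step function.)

F[g](ω) = \frac{1024 \left(3 \left(4 i \omega + 9\right)^{2} - 64\right) e^{- 3 i \omega}}{\left(\left(4 i \omega + 9\right)^{2} + 64\right)^{3}}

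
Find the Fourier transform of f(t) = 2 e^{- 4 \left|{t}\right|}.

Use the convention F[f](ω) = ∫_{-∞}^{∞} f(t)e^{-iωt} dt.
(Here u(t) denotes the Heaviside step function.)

F(ω) = \frac{16}{\omega^{2} + 16}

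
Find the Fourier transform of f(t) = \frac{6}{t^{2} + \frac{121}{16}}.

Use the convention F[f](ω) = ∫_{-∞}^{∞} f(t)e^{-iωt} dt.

F(ω) = \frac{24 \pi e^{- \frac{11 \left|{\omega}\right|}{4}}}{11}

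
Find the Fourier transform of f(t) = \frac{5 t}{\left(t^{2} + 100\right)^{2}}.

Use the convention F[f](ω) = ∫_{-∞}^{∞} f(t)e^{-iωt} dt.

F(ω) = - \frac{i \pi \omega e^{- 10 \left|{\omega}\right|}}{4}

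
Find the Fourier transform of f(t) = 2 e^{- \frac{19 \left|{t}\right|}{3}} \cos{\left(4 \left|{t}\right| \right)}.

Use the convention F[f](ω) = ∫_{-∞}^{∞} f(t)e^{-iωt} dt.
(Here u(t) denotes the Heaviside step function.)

F(ω) = \frac{228 \left(9 \omega^{2} + 505\right)}{81 \omega^{4} + 3906 \omega^{2} + 255025}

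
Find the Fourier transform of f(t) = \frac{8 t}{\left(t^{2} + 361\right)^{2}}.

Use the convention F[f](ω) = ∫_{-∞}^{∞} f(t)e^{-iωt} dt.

F(ω) = - \frac{4 i \pi \omega e^{- 19 \left|{\omega}\right|}}{19}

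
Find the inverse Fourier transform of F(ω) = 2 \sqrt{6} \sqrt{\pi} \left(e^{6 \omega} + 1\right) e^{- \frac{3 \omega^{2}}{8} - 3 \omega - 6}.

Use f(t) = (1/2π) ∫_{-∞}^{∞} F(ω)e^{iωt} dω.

f(t) = 8 e^{- \frac{2 t^{2}}{3}} \cos{\left(4 t \right)}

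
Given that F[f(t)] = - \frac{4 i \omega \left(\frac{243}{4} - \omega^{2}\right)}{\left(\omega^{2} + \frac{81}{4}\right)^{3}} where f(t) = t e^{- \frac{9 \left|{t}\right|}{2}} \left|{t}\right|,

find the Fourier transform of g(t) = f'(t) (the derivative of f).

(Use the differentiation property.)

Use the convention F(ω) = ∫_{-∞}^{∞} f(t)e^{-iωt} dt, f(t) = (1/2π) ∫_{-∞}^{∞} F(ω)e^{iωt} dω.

F[g](ω) = \frac{\omega^{2} \left(15552 - 256 \omega^{2}\right)}{\left(4 \omega^{2} + 81\right)^{3}}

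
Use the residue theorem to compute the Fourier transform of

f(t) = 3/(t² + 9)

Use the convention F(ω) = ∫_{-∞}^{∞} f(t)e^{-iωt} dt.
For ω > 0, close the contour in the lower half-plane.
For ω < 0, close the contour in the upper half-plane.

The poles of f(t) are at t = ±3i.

Let g(z) = f(z)e^{-iωz}; for large |z| the factor e^{-iωz} decays in the lower half-plane when ω > 0 and in the upper half-plane when ω < 0.

Case ω > 0 (lower half-plane, clockwise contour ⇒ F(ω) = -2πi·ΣRes):
  Res_{z = - 3 i} g(z) = \frac{i e^{- 3 \omega}}{2}
  F(ω) = -2πi·ΣRes = \pi e^{- 3 \omega}

Case ω < 0 (upper half-plane, counterclockwise contour ⇒ F(ω) = +2πi·ΣRes):
  Res_{z = 3 i} g(z) = - \frac{i e^{3 \omega}}{2}
  F(ω) = 2πi·ΣRes = \pi e^{3 \omega}

Both cases combine into a single formula in |ω|:

F(ω) = \pi e^{- 3 \left|{\omega}\right|}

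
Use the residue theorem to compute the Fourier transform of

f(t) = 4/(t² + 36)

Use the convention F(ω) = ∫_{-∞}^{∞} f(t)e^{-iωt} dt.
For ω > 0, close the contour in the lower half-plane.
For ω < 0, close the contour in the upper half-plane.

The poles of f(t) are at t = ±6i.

Let g(z) = f(z)e^{-iωz}; for large |z| the factor e^{-iωz} decays in the lower half-plane when ω > 0 and in the upper half-plane when ω < 0.

Case ω > 0 (lower half-plane, clockwise contour ⇒ F(ω) = -2πi·ΣRes):
  Res_{z = - 6 i} g(z) = \frac{i e^{- 6 \omega}}{3}
  F(ω) = -2πi·ΣRes = \frac{2 \pi e^{- 6 \omega}}{3}

Case ω < 0 (upper half-plane, counterclockwise contour ⇒ F(ω) = +2πi·ΣRes):
  Res_{z = 6 i} g(z) = - \frac{i e^{6 \omega}}{3}
  F(ω) = 2πi·ΣRes = \frac{2 \pi e^{6 \omega}}{3}

Both cases combine into a single formula in |ω|:

F(ω) = \frac{2 \pi e^{- 6 \left|{\omega}\right|}}{3}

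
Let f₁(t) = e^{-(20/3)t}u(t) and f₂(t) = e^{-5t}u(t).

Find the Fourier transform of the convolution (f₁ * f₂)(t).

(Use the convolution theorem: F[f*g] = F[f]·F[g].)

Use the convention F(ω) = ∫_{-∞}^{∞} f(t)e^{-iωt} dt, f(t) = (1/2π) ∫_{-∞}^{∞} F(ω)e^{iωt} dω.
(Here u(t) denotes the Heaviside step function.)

F[f₁*f₂](ω) = \frac{3}{\left(i \omega + 5\right) \left(3 i \omega + 20\right)}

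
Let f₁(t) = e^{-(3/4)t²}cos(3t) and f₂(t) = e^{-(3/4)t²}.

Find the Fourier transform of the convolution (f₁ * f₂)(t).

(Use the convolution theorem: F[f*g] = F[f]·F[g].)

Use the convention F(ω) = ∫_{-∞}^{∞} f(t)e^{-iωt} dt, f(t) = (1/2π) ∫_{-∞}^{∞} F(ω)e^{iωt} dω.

F[f₁*f₂](ω) = \frac{2 \pi \left(e^{4 \omega} + 1\right) e^{- \frac{2 \omega^{2}}{3} - 2 \omega - 3}}{3}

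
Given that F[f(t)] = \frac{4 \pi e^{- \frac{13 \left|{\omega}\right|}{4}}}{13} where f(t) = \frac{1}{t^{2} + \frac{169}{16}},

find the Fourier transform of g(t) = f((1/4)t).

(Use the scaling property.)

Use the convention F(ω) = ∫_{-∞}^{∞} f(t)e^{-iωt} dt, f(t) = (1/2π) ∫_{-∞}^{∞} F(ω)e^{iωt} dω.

F[g](ω) = \frac{16 \pi e^{- 13 \left|{\omega}\right|}}{13}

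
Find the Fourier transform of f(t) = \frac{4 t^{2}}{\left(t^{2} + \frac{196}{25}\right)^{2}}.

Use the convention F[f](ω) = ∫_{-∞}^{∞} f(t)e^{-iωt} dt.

F(ω) = \frac{\pi \left(5 - 14 \left|{\omega}\right|\right) e^{- \frac{14 \left|{\omega}\right|}{5}}}{7}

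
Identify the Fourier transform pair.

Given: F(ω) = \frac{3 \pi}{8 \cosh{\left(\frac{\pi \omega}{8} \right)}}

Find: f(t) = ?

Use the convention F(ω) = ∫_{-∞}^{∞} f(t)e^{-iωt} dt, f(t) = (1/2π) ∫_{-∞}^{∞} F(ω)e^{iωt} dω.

f(t) = \frac{3}{e^{4 t} + e^{- 4 t}}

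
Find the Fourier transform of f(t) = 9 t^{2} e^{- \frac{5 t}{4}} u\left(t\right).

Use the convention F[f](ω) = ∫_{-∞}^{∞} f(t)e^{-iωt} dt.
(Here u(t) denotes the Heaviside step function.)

F(ω) = \frac{1152}{\left(4 i \omega + 5\right)^{3}}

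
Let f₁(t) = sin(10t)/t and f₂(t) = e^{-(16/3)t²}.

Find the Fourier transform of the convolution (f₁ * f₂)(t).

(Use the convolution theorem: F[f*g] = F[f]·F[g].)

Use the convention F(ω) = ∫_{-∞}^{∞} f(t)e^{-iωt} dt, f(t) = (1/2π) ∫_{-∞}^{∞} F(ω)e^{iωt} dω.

F[f₁*f₂](ω) = \begin{cases} \frac{\sqrt{3} \pi^{\frac{3}{2}} e^{- \frac{3 \omega^{2}}{64}}}{4} & \text{for}\: \omega > -10 \wedge \omega < 10 \\0 & \text{otherwise} \end{cases}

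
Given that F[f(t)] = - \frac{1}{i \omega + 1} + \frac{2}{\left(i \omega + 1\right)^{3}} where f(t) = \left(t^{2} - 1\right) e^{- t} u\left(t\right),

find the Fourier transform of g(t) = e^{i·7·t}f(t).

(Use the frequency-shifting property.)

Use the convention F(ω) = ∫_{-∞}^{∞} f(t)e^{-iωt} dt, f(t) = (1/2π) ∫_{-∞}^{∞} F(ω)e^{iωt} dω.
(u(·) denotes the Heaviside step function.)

F[g](ω) = \frac{2 i \left(\omega - 7\right) - \left(i \left(\omega - 7\right) + 1\right)^{3} + 2}{\left(i \left(\omega - 7\right) + 1\right)^{4}}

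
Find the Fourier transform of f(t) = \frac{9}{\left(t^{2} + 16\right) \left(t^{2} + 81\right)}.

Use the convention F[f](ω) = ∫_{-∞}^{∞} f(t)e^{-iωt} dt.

F(ω) = \frac{\pi \left(9 e^{5 \left|{\omega}\right|} - 4\right) e^{- 9 \left|{\omega}\right|}}{260}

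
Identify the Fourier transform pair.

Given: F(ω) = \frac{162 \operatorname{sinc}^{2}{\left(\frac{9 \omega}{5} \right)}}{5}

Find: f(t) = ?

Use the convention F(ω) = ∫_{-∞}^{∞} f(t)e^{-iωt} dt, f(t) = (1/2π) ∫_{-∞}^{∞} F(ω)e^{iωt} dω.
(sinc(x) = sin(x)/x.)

f(t) = 9 \left(\begin{cases} 1 - \frac{5 \left|{t}\right|}{18} & \text{for}\: \left|{t}\right| < \frac{18}{5} \\0 & \text{otherwise} \end{cases}\right)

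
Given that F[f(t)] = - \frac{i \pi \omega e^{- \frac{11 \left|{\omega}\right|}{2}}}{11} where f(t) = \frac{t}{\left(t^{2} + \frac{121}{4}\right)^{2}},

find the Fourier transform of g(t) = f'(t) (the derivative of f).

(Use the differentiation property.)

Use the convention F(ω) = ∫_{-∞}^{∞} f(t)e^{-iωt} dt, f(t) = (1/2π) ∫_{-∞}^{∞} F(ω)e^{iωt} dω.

F[g](ω) = \frac{\pi \omega^{2} e^{- \frac{11 \left|{\omega}\right|}{2}}}{11}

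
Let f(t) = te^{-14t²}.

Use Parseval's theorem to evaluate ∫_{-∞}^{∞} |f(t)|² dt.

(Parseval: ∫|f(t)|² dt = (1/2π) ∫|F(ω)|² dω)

∫|f(t)|² dt = \frac{\sqrt{7} \sqrt{\pi}}{784}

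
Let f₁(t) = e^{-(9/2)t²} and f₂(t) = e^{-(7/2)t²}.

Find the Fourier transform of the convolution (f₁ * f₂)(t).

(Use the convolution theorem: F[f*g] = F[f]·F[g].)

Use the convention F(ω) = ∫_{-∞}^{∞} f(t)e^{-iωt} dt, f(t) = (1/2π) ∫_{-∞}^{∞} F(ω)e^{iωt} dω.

F[f₁*f₂](ω) = \frac{2 \sqrt{7} \pi e^{- \frac{8 \omega^{2}}{63}}}{21}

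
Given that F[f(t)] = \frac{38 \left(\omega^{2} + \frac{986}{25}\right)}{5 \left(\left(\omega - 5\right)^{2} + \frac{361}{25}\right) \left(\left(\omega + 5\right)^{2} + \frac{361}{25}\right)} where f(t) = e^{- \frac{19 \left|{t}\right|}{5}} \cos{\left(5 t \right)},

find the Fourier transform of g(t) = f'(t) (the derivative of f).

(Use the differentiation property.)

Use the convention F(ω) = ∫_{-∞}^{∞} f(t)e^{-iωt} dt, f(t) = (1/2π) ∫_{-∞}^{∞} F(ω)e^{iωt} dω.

F[g](ω) = \frac{190 i \omega \left(25 \omega^{2} + 986\right)}{625 \omega^{4} - 13200 \omega^{2} + 972196}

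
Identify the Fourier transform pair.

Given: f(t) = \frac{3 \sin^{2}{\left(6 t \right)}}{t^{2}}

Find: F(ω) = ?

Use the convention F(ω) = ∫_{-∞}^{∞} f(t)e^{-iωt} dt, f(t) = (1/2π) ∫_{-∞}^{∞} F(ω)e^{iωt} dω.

F(ω) = \begin{cases} \frac{3 \pi \left(12 - \left|{\omega}\right|\right)}{2} & \text{for}\: \omega > -12 \wedge \omega < 12 \\0 & \text{otherwise} \end{cases}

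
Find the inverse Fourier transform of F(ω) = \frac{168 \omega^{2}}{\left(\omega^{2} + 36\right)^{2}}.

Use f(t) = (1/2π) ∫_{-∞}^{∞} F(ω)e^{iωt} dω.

f(t) = 7 \left(1 - 6 \left|{t}\right|\right) e^{- 6 \left|{t}\right|}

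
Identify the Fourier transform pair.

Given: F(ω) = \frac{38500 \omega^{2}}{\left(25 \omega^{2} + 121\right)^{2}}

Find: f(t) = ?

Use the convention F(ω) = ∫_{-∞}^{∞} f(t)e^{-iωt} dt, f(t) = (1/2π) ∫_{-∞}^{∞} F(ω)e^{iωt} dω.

f(t) = 7 \left(1 - \frac{11 \left|{t}\right|}{5}\right) e^{- \frac{11 \left|{t}\right|}{5}}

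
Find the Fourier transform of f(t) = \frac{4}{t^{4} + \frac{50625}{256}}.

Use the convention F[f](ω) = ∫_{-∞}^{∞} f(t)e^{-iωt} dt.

F(ω) = \frac{256 \pi e^{- \frac{15 \sqrt{2} \left|{\omega}\right|}{8}} \sin{\left(\frac{15 \sqrt{2} \left|{\omega}\right|}{8} + \frac{\pi}{4} \right)}}{3375}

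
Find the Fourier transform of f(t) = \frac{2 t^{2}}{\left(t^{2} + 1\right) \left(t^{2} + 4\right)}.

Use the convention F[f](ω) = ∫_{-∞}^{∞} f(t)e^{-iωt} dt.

F(ω) = \frac{2 \pi \left(2 - e^{\left|{\omega}\right|}\right) e^{- 2 \left|{\omega}\right|}}{3}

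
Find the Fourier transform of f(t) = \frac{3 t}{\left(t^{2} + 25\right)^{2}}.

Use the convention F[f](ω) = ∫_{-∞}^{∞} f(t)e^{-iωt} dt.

F(ω) = - \frac{3 i \pi \omega e^{- 5 \left|{\omega}\right|}}{10}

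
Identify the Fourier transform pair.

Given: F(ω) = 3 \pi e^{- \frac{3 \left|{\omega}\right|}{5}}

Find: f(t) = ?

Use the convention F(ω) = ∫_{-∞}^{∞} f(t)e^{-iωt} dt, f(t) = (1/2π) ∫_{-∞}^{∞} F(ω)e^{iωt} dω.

f(t) = \frac{9}{5 \left(t^{2} + \frac{9}{25}\right)}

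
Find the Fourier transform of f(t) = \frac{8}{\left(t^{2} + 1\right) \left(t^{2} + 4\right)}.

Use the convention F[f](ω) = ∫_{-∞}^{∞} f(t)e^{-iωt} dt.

F(ω) = \frac{4 \pi \left(2 e^{\left|{\omega}\right|} - 1\right) e^{- 2 \left|{\omega}\right|}}{3}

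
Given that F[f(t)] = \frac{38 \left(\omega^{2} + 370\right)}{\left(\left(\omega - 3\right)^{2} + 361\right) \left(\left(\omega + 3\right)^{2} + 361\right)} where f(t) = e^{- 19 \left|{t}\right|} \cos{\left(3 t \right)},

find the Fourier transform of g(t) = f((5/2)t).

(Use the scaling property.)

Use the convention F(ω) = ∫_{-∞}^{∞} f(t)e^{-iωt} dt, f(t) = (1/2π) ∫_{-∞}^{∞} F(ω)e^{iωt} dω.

F[g](ω) = \frac{190 \left(2 \omega^{2} + 4625\right)}{4 \omega^{4} + 17600 \omega^{2} + 21390625}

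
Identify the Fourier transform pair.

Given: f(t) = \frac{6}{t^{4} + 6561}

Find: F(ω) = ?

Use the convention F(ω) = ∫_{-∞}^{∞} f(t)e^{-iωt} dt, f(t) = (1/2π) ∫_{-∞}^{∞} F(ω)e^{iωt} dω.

F(ω) = \frac{2 \pi e^{- \frac{9 \sqrt{2} \left|{\omega}\right|}{2}} \sin{\left(\frac{9 \sqrt{2} \left|{\omega}\right|}{2} + \frac{\pi}{4} \right)}}{243}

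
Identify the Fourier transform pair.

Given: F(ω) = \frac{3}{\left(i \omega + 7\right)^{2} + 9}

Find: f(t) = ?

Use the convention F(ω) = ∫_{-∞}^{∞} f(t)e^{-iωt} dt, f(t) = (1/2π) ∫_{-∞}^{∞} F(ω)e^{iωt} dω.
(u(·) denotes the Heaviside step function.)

f(t) = e^{- 7 t} \sin{\left(3 t \right)} u\left(t\right)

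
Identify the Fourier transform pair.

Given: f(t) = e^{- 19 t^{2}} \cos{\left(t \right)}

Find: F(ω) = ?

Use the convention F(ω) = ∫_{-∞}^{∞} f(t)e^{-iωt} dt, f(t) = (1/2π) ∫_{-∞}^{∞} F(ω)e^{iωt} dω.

F(ω) = \frac{\sqrt{19} \sqrt{\pi} \left(e^{\frac{\omega}{19}} + 1\right) e^{- \frac{\omega^{2}}{76} - \frac{\omega}{38} - \frac{1}{76}}}{38}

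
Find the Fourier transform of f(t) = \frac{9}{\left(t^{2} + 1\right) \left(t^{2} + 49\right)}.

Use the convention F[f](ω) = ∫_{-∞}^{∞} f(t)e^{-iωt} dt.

F(ω) = \frac{3 \pi \left(7 e^{6 \left|{\omega}\right|} - 1\right) e^{- 7 \left|{\omega}\right|}}{112}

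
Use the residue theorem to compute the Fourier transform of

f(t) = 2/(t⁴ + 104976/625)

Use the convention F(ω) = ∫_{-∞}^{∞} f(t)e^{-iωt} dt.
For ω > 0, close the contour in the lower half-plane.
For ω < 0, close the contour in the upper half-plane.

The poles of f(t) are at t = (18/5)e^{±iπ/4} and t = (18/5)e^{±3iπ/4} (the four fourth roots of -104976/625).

Let g(z) = f(z)e^{-iωz}; for large |z| the factor e^{-iωz} decays in the lower half-plane when ω > 0 and in the upper half-plane when ω < 0.

Case ω > 0 (lower half-plane, clockwise contour ⇒ F(ω) = -2πi·ΣRes):
  Res_{z = - \frac{9 \sqrt{2}}{5} - \frac{9 \sqrt{2} i}{5}} g(z) = \frac{125 \sqrt{2} i \left(1 - i\right) e^{\frac{9 \sqrt{2} \omega \left(-1 + i\right)}{5}}}{23328}
  Res_{z = \frac{9 \sqrt{2}}{5} - \frac{9 \sqrt{2} i}{5}} g(z) = \frac{125 \sqrt{2} i \left(1 + i\right) e^{- \frac{9 \sqrt{2} \omega \left(1 + i\right)}{5}}}{23328}
  F(ω) = -2πi·ΣRes = \frac{125 \sqrt{2} \pi \left(1 - i\right) \left(e^{\frac{18 \sqrt{2} i \omega}{5}} + i\right) e^{- \frac{9 \sqrt{2} \omega \left(1 + i\right)}{5}}}{11664} = \frac{125 \pi e^{- \frac{9 \sqrt{2} \omega}{5}} \sin{\left(\frac{9 \sqrt{2} \omega}{5} + \frac{\pi}{4} \right)}}{2916}

Case ω < 0 (upper half-plane, counterclockwise contour ⇒ F(ω) = +2πi·ΣRes):
  Res_{z = \frac{9 \sqrt{2}}{5} + \frac{9 \sqrt{2} i}{5}} g(z) = \frac{125 \sqrt{2} i \left(-1 + i\right) e^{\frac{9 \sqrt{2} \omega \left(1 - i\right)}{5}}}{23328}
  Res_{z = - \frac{9 \sqrt{2}}{5} + \frac{9 \sqrt{2} i}{5}} g(z) = \frac{125 \sqrt{2} \left(1 - i\right) e^{\frac{9 \sqrt{2} \omega \left(1 + i\right)}{5}}}{23328}
  F(ω) = 2πi·ΣRes = - \frac{125 \sqrt{2} i \pi \left(i \left(1 - i\right) e^{\frac{9 \sqrt{2} \omega \left(1 - i\right)}{5}} - \left(1 - i\right) e^{\frac{9 \sqrt{2} \omega \left(1 + i\right)}{5}}\right)}{11664} = \frac{125 \pi e^{\frac{9 \sqrt{2} \omega}{5}} \cos{\left(\frac{9 \sqrt{2} \omega}{5} + \frac{\pi}{4} \right)}}{2916}

Both cases combine into a single formula in |ω|:

F(ω) = \frac{125 \pi e^{- \frac{9 \sqrt{2} \left|{\omega}\right|}{5}} \sin{\left(\frac{9 \sqrt{2} \left|{\omega}\right|}{5} + \frac{\pi}{4} \right)}}{2916}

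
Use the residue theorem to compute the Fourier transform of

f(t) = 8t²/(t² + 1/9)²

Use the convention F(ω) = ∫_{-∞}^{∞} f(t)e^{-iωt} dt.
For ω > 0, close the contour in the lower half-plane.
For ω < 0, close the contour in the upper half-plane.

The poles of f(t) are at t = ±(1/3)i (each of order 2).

Let g(z) = f(z)e^{-iωz}; for large |z| the factor e^{-iωz} decays in the lower half-plane when ω > 0 and in the upper half-plane when ω < 0.

Case ω > 0 (lower half-plane, clockwise contour ⇒ F(ω) = -2πi·ΣRes):
  Res_{z = - \frac{i}{3}} g(z) = 2 i \left(3 - \omega\right) e^{- \frac{\omega}{3}} (pole of order 2)
  F(ω) = -2πi·ΣRes = 4 \pi \left(3 - \omega\right) e^{- \frac{\omega}{3}}

Case ω < 0 (upper half-plane, counterclockwise contour ⇒ F(ω) = +2πi·ΣRes):
  Res_{z = \frac{i}{3}} g(z) = 2 i \left(- \omega - 3\right) e^{\frac{\omega}{3}} (pole of order 2)
  F(ω) = 2πi·ΣRes = 4 \pi \left(\omega + 3\right) e^{\frac{\omega}{3}}

Both cases combine into a single formula in |ω|:

F(ω) = 4 \pi \left(3 - \left|{\omega}\right|\right) e^{- \frac{\left|{\omega}\right|}{3}}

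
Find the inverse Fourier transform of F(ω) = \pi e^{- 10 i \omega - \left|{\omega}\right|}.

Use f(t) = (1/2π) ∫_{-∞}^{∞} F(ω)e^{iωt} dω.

f(t) = \frac{1}{\left(t - 10\right)^{2} + 1}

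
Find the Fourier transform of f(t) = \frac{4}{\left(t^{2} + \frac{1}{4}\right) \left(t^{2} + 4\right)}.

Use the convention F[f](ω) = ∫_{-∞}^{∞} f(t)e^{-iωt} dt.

F(ω) = - \frac{8 \pi e^{- 2 \left|{\omega}\right|}}{15} + \frac{32 \pi e^{- \frac{\left|{\omega}\right|}{2}}}{15}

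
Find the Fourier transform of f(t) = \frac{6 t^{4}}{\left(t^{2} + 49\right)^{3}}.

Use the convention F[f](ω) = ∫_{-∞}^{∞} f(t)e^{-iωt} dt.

F(ω) = \frac{3 \pi \left(49 \omega^{2} - 35 \left|{\omega}\right| + 3\right) e^{- 7 \left|{\omega}\right|}}{28}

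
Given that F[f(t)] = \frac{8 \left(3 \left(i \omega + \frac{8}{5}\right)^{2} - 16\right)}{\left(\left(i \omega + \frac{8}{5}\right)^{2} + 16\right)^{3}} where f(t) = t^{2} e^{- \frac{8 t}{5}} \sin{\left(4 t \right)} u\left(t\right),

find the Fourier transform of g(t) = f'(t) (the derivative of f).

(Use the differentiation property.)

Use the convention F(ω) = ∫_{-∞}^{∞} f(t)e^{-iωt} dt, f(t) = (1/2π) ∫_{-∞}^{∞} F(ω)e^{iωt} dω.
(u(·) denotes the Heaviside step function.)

F[g](ω) = \frac{5000 i \omega \left(3 \left(5 i \omega + 8\right)^{2} - 400\right)}{\left(\left(5 i \omega + 8\right)^{2} + 400\right)^{3}}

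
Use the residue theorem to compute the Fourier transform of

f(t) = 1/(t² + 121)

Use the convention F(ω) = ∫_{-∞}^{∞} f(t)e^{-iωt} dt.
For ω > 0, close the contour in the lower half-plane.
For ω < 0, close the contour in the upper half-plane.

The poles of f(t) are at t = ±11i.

Let g(z) = f(z)e^{-iωz}; for large |z| the factor e^{-iωz} decays in the lower half-plane when ω > 0 and in the upper half-plane when ω < 0.

Case ω > 0 (lower half-plane, clockwise contour ⇒ F(ω) = -2πi·ΣRes):
  Res_{z = - 11 i} g(z) = \frac{i e^{- 11 \omega}}{22}
  F(ω) = -2πi·ΣRes = \frac{\pi e^{- 11 \omega}}{11}

Case ω < 0 (upper half-plane, counterclockwise contour ⇒ F(ω) = +2πi·ΣRes):
  Res_{z = 11 i} g(z) = - \frac{i e^{11 \omega}}{22}
  F(ω) = 2πi·ΣRes = \frac{\pi e^{11 \omega}}{11}

Both cases combine into a single formula in |ω|:

F(ω) = \frac{\pi e^{- 11 \left|{\omega}\right|}}{11}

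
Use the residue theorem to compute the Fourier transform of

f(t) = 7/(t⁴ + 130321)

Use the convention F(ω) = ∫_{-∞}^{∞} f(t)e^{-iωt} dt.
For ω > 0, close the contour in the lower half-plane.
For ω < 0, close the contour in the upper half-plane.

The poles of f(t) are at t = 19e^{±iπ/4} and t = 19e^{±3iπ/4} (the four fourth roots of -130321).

Let g(z) = f(z)e^{-iωz}; for large |z| the factor e^{-iωz} decays in the lower half-plane when ω > 0 and in the upper half-plane when ω < 0.

Case ω > 0 (lower half-plane, clockwise contour ⇒ F(ω) = -2πi·ΣRes):
  Res_{z = - \frac{19 \sqrt{2}}{2} - \frac{19 \sqrt{2} i}{2}} g(z) = \frac{7 \sqrt{2} i \left(1 - i\right) e^{\frac{19 \sqrt{2} \omega \left(-1 + i\right)}{2}}}{54872}
  Res_{z = \frac{19 \sqrt{2}}{2} - \frac{19 \sqrt{2} i}{2}} g(z) = \frac{7 \sqrt{2} i \left(1 + i\right) e^{- \frac{19 \sqrt{2} \omega \left(1 + i\right)}{2}}}{54872}
  F(ω) = -2πi·ΣRes = \frac{7 \sqrt{2} \pi \left(1 - i\right) \left(e^{19 \sqrt{2} i \omega} + i\right) e^{- \frac{19 \sqrt{2} \omega \left(1 + i\right)}{2}}}{27436} = \frac{7 \pi e^{- \frac{19 \sqrt{2} \omega}{2}} \sin{\left(\frac{19 \sqrt{2} \omega}{2} + \frac{\pi}{4} \right)}}{6859}

Case ω < 0 (upper half-plane, counterclockwise contour ⇒ F(ω) = +2πi·ΣRes):
  Res_{z = \frac{19 \sqrt{2}}{2} + \frac{19 \sqrt{2} i}{2}} g(z) = \frac{7 \sqrt{2} i \left(-1 + i\right) e^{\frac{19 \sqrt{2} \omega \left(1 - i\right)}{2}}}{54872}
  Res_{z = - \frac{19 \sqrt{2}}{2} + \frac{19 \sqrt{2} i}{2}} g(z) = \frac{7 \sqrt{2} \left(1 - i\right) e^{\frac{19 \sqrt{2} \omega \left(1 + i\right)}{2}}}{54872}
  F(ω) = 2πi·ΣRes = - \frac{7 \sqrt{2} i \pi \left(i \left(1 - i\right) e^{\frac{19 \sqrt{2} \omega \left(1 - i\right)}{2}} - \left(1 - i\right) e^{\frac{19 \sqrt{2} \omega \left(1 + i\right)}{2}}\right)}{27436} = \frac{7 \pi e^{\frac{19 \sqrt{2} \omega}{2}} \cos{\left(\frac{19 \sqrt{2} \omega}{2} + \frac{\pi}{4} \right)}}{6859}

Both cases combine into a single formula in |ω|:

F(ω) = \frac{7 \pi e^{- \frac{19 \sqrt{2} \left|{\omega}\right|}{2}} \sin{\left(\frac{19 \sqrt{2} \left|{\omega}\right|}{2} + \frac{\pi}{4} \right)}}{6859}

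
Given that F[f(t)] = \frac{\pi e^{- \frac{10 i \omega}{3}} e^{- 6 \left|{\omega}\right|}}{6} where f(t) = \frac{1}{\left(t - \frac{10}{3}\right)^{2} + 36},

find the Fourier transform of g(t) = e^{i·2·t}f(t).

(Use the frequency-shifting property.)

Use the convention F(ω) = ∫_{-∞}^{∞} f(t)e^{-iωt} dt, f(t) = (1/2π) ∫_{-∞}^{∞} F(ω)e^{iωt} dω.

F[g](ω) = \frac{\pi e^{- \frac{10 i \left(\omega - 2\right)}{3} - 6 \left|{\omega - 2}\right|}}{6}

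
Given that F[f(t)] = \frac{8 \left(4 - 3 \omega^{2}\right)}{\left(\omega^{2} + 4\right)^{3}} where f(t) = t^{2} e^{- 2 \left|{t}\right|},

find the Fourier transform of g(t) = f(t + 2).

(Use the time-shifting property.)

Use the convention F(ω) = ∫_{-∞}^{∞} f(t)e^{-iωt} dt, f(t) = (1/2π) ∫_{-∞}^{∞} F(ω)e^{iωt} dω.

F[g](ω) = \frac{\left(32 - 24 \omega^{2}\right) e^{2 i \omega}}{\left(\omega^{2} + 4\right)^{3}}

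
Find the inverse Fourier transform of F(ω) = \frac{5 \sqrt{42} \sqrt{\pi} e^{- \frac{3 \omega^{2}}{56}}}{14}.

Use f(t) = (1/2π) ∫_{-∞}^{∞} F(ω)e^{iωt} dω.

f(t) = 5 e^{- \frac{14 t^{2}}{3}}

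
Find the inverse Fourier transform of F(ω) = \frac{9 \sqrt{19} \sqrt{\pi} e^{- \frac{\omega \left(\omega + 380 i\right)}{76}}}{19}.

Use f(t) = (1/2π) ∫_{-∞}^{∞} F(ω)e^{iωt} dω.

f(t) = 9 e^{- 19 \left(t - 5\right)^{2}}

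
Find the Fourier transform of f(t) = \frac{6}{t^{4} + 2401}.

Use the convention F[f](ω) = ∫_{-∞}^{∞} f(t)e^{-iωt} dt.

F(ω) = \frac{6 \pi e^{- \frac{7 \sqrt{2} \left|{\omega}\right|}{2}} \sin{\left(\frac{7 \sqrt{2} \left|{\omega}\right|}{2} + \frac{\pi}{4} \right)}}{343}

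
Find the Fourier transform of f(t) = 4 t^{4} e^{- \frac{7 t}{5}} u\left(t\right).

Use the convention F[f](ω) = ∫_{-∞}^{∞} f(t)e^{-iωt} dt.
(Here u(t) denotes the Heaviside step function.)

F(ω) = \frac{300000}{\left(5 i \omega + 7\right)^{5}}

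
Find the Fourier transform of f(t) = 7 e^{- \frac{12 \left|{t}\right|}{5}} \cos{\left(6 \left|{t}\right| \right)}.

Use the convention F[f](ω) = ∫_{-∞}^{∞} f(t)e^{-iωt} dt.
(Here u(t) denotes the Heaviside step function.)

F(ω) = \frac{840 \left(25 \omega^{2} + 1044\right)}{625 \omega^{4} - 37800 \omega^{2} + 1089936}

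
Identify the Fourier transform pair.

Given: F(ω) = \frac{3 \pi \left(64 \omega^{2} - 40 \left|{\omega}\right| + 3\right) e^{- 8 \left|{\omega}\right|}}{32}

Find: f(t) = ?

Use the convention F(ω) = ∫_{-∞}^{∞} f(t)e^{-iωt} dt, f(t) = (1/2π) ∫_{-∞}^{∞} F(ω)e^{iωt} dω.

f(t) = \frac{6 t^{4}}{\left(t^{2} + 64\right)^{3}}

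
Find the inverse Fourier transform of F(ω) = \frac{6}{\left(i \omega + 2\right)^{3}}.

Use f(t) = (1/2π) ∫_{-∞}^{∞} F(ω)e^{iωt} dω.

f(t) = 3 t^{2} e^{- 2 t} u\left(t\right)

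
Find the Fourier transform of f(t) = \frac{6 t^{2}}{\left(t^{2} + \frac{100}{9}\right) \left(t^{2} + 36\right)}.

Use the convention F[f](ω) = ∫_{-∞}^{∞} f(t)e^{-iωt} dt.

F(ω) = \frac{81 \pi e^{- 6 \left|{\omega}\right|}}{56} - \frac{45 \pi e^{- \frac{10 \left|{\omega}\right|}{3}}}{56}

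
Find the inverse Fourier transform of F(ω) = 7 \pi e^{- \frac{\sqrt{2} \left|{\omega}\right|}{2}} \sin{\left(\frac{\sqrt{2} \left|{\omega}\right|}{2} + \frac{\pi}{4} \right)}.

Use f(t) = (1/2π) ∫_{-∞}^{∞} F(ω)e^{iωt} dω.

f(t) = \frac{7}{t^{4} + 1}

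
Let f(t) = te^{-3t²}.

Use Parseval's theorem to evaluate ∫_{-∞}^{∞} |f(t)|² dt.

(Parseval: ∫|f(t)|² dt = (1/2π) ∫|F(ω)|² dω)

∫|f(t)|² dt = \frac{\sqrt{6} \sqrt{\pi}}{72}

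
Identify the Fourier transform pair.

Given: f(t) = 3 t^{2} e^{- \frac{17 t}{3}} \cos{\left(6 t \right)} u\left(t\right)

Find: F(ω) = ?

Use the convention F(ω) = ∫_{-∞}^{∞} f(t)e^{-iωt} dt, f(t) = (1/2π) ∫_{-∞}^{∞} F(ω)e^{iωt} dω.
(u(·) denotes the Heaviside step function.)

F(ω) = \frac{162 \left(- 2916 i \omega + \left(3 i \omega + 17\right)^{3} - 16524\right)}{\left(\left(3 i \omega + 17\right)^{2} + 324\right)^{3}}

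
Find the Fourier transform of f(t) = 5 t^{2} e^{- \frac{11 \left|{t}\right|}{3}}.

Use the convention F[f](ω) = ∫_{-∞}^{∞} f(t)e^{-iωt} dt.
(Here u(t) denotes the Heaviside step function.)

F(ω) = \frac{5940 \left(121 - 27 \omega^{2}\right)}{\left(9 \omega^{2} + 121\right)^{3}}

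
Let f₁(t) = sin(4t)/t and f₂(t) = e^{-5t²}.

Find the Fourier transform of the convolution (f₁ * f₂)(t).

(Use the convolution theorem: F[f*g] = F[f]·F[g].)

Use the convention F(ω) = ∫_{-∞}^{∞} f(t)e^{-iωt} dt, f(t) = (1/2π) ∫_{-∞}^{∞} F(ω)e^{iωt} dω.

F[f₁*f₂](ω) = \begin{cases} \frac{\sqrt{5} \pi^{\frac{3}{2}} e^{- \frac{\omega^{2}}{20}}}{5} & \text{for}\: \omega > -4 \wedge \omega < 4 \\0 & \text{otherwise} \end{cases}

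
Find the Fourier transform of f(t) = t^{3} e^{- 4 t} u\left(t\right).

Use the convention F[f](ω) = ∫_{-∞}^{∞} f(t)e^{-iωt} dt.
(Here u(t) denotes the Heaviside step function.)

F(ω) = \frac{6}{\left(i \omega + 4\right)^{4}}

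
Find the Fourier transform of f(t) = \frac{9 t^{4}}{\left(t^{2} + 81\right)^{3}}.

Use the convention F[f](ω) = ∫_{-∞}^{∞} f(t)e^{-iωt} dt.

F(ω) = \frac{3 \pi \left(27 \omega^{2} - 15 \left|{\omega}\right| + 1\right) e^{- 9 \left|{\omega}\right|}}{8}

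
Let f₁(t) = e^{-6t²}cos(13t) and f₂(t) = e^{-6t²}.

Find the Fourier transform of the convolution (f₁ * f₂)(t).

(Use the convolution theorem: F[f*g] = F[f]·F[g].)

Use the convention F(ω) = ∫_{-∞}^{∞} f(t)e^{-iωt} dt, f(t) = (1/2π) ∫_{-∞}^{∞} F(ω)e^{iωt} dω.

F[f₁*f₂](ω) = \frac{\pi \left(e^{\frac{13 \omega}{6}} + 1\right) e^{- \frac{\omega^{2}}{12} - \frac{13 \omega}{12} - \frac{169}{24}}}{12}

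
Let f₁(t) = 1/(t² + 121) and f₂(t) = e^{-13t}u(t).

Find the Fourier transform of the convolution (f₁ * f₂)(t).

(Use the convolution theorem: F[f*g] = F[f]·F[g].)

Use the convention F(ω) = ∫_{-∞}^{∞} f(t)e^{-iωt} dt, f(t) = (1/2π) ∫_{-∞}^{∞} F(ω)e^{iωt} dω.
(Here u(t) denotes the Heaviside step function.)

F[f₁*f₂](ω) = \frac{\pi e^{- 11 \left|{\omega}\right|}}{11 \left(i \omega + 13\right)}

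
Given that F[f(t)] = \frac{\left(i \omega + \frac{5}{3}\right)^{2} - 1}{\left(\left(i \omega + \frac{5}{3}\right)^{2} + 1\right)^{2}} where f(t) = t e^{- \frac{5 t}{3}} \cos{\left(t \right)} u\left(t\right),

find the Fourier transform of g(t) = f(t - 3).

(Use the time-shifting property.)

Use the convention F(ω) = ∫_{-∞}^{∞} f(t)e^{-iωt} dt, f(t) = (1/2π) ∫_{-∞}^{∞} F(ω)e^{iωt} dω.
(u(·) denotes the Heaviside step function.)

F[g](ω) = \frac{9 \left(\left(3 i \omega + 5\right)^{2} - 9\right) e^{- 3 i \omega}}{\left(\left(3 i \omega + 5\right)^{2} + 9\right)^{2}}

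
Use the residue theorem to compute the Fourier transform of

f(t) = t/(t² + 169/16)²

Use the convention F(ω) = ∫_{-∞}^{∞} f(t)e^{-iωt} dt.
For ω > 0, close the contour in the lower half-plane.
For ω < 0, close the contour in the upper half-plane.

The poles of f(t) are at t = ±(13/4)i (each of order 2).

Let g(z) = f(z)e^{-iωz}; for large |z| the factor e^{-iωz} decays in the lower half-plane when ω > 0 and in the upper half-plane when ω < 0.

Case ω > 0 (lower half-plane, clockwise contour ⇒ F(ω) = -2πi·ΣRes):
  Res_{z = - \frac{13 i}{4}} g(z) = \frac{\omega e^{- \frac{13 \omega}{4}}}{13} (pole of order 2)
  F(ω) = -2πi·ΣRes = - \frac{2 i \pi \omega e^{- \frac{13 \omega}{4}}}{13}

Case ω < 0 (upper half-plane, counterclockwise contour ⇒ F(ω) = +2πi·ΣRes):
  Res_{z = \frac{13 i}{4}} g(z) = - \frac{\omega e^{\frac{13 \omega}{4}}}{13} (pole of order 2)
  F(ω) = 2πi·ΣRes = - \frac{2 i \pi \omega e^{\frac{13 \omega}{4}}}{13}

Both cases combine into a single formula in |ω|:

F(ω) = - \frac{2 i \pi \omega e^{- \frac{13 \left|{\omega}\right|}{4}}}{13}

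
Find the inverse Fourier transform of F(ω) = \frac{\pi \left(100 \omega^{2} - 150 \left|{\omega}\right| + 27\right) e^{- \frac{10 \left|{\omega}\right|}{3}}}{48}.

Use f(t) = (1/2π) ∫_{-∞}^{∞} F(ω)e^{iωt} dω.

f(t) = \frac{5 t^{4}}{\left(t^{2} + \frac{100}{9}\right)^{3}}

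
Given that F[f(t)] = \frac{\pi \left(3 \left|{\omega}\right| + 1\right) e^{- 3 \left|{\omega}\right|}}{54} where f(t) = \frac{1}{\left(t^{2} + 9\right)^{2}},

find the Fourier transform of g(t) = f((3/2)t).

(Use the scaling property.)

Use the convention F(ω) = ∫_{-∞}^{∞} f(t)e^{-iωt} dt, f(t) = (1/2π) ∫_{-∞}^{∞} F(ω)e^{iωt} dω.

F[g](ω) = \frac{\pi \left(2 \left|{\omega}\right| + 1\right) e^{- 2 \left|{\omega}\right|}}{81}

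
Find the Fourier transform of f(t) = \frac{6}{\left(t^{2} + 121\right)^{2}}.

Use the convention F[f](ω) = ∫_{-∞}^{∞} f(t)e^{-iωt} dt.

F(ω) = \frac{3 \pi \left(11 \left|{\omega}\right| + 1\right) e^{- 11 \left|{\omega}\right|}}{1331}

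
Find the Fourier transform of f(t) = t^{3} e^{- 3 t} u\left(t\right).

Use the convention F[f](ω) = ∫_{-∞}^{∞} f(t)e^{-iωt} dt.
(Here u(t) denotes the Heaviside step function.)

F(ω) = \frac{6}{\left(i \omega + 3\right)^{4}}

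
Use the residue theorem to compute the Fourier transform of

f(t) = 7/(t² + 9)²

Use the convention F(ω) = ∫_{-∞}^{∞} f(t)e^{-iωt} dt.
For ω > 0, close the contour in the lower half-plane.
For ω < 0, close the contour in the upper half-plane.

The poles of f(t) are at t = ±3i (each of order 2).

Let g(z) = f(z)e^{-iωz}; for large |z| the factor e^{-iωz} decays in the lower half-plane when ω > 0 and in the upper half-plane when ω < 0.

Case ω > 0 (lower half-plane, clockwise contour ⇒ F(ω) = -2πi·ΣRes):
  Res_{z = - 3 i} g(z) = \frac{7 i \left(3 \omega + 1\right) e^{- 3 \omega}}{108} (pole of order 2)
  F(ω) = -2πi·ΣRes = \frac{7 \pi \left(3 \omega + 1\right) e^{- 3 \omega}}{54}

Case ω < 0 (upper half-plane, counterclockwise contour ⇒ F(ω) = +2πi·ΣRes):
  Res_{z = 3 i} g(z) = \frac{7 i \left(3 \omega - 1\right) e^{3 \omega}}{108} (pole of order 2)
  F(ω) = 2πi·ΣRes = \frac{7 \pi \left(1 - 3 \omega\right) e^{3 \omega}}{54}

Both cases combine into a single formula in |ω|:

F(ω) = \frac{7 \pi \left(3 \left|{\omega}\right| + 1\right) e^{- 3 \left|{\omega}\right|}}{54}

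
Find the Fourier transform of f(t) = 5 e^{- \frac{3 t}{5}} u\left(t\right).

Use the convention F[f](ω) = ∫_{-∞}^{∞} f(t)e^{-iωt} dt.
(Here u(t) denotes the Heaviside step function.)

F(ω) = \frac{25}{5 i \omega + 3}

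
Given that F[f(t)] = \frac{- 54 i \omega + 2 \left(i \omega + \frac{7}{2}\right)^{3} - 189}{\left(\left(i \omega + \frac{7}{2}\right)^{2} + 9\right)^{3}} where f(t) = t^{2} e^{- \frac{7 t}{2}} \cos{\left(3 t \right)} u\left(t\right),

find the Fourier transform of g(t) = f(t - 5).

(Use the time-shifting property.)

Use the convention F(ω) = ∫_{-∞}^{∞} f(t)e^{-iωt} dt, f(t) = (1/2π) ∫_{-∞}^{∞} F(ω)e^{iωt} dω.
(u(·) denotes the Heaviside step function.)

F[g](ω) = \frac{16 \left(- 216 i \omega + \left(2 i \omega + 7\right)^{3} - 756\right) e^{- 5 i \omega}}{\left(\left(2 i \omega + 7\right)^{2} + 36\right)^{3}}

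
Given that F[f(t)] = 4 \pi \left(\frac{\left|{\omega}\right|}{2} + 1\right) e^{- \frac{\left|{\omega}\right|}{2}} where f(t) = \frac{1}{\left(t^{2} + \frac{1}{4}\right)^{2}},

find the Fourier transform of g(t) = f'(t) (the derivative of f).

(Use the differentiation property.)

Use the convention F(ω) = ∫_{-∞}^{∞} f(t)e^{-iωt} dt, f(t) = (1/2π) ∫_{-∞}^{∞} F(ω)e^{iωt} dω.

F[g](ω) = 2 i \pi \omega \left(\left|{\omega}\right| + 2\right) e^{- \frac{\left|{\omega}\right|}{2}}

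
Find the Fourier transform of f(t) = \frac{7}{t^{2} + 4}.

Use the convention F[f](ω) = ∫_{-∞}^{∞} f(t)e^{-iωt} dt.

F(ω) = \frac{7 \pi e^{- 2 \left|{\omega}\right|}}{2}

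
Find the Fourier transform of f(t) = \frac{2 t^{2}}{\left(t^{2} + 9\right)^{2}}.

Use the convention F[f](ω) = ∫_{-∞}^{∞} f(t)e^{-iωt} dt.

F(ω) = \frac{\pi \left(1 - 3 \left|{\omega}\right|\right) e^{- 3 \left|{\omega}\right|}}{3}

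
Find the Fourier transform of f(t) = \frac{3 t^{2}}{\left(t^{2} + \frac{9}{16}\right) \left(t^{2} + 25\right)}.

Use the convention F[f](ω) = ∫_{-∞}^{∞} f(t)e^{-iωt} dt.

F(ω) = \frac{240 \pi e^{- 5 \left|{\omega}\right|}}{391} - \frac{36 \pi e^{- \frac{3 \left|{\omega}\right|}{4}}}{391}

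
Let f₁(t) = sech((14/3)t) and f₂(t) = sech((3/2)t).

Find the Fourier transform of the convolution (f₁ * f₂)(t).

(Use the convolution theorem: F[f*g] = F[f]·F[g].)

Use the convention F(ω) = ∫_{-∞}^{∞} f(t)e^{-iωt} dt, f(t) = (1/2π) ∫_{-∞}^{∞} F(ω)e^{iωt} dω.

F[f₁*f₂](ω) = \frac{\pi^{2}}{7 \cosh{\left(\frac{3 \pi \omega}{28} \right)} \cosh{\left(\frac{\pi \omega}{3} \right)}}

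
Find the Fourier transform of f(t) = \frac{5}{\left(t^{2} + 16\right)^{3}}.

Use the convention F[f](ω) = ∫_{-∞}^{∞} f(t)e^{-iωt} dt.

F(ω) = \frac{5 \pi \left(16 \omega^{2} + 12 \left|{\omega}\right| + 3\right) e^{- 4 \left|{\omega}\right|}}{8192}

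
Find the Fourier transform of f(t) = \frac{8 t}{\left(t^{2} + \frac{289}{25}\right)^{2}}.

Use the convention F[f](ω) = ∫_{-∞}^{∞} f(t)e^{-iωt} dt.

F(ω) = - \frac{20 i \pi \omega e^{- \frac{17 \left|{\omega}\right|}{5}}}{17}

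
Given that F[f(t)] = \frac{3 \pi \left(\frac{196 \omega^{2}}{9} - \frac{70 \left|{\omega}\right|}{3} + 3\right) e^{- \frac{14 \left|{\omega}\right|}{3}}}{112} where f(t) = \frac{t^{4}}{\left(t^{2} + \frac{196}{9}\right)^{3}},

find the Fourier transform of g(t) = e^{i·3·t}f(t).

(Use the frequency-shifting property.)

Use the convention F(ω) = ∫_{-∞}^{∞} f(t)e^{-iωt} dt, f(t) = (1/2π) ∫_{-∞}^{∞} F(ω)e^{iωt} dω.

F[g](ω) = \frac{\pi \left(196 \left(\omega - 3\right)^{2} - 210 \left|{\omega - 3}\right| + 27\right) e^{- \frac{14 \left|{\omega - 3}\right|}{3}}}{336}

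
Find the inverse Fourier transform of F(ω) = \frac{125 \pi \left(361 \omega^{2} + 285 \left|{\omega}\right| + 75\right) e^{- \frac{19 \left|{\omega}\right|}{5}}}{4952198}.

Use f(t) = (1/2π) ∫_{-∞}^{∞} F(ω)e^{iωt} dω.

f(t) = \frac{4}{\left(t^{2} + \frac{361}{25}\right)^{3}}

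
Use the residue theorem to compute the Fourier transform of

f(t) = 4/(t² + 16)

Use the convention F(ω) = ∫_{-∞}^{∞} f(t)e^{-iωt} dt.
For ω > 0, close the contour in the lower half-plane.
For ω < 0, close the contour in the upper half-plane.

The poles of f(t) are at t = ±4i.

Let g(z) = f(z)e^{-iωz}; for large |z| the factor e^{-iωz} decays in the lower half-plane when ω > 0 and in the upper half-plane when ω < 0.

Case ω > 0 (lower half-plane, clockwise contour ⇒ F(ω) = -2πi·ΣRes):
  Res_{z = - 4 i} g(z) = \frac{i e^{- 4 \omega}}{2}
  F(ω) = -2πi·ΣRes = \pi e^{- 4 \omega}

Case ω < 0 (upper half-plane, counterclockwise contour ⇒ F(ω) = +2πi·ΣRes):
  Res_{z = 4 i} g(z) = - \frac{i e^{4 \omega}}{2}
  F(ω) = 2πi·ΣRes = \pi e^{4 \omega}

Both cases combine into a single formula in |ω|:

F(ω) = \pi e^{- 4 \left|{\omega}\right|}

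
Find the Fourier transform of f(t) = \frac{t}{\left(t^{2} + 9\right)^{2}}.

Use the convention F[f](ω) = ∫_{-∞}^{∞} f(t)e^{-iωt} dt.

F(ω) = - \frac{i \pi \omega e^{- 3 \left|{\omega}\right|}}{6}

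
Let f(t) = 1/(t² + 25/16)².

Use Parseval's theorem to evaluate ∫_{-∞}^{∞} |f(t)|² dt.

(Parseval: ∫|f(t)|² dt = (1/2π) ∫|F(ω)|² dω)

∫|f(t)|² dt = \frac{1024 \pi}{15625}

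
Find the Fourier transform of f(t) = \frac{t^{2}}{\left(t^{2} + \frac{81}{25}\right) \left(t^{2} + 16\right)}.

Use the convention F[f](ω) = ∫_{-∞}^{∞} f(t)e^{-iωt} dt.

F(ω) = \frac{100 \pi e^{- 4 \left|{\omega}\right|}}{319} - \frac{45 \pi e^{- \frac{9 \left|{\omega}\right|}{5}}}{319}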